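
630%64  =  54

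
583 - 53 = 530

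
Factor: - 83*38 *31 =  - 2^1* 19^1 * 31^1 * 83^1 = - 97774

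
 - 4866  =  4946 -9812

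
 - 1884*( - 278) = 523752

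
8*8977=71816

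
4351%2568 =1783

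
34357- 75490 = -41133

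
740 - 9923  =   - 9183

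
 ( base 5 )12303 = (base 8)1671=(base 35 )R8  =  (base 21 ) 238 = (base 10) 953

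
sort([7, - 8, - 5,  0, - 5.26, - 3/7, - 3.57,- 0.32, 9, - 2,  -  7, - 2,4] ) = [ - 8, - 7,  -  5.26, - 5, - 3.57, - 2, - 2, - 3/7, - 0.32,  0,4,7,9 ]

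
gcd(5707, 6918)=1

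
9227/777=11  +  680/777=11.88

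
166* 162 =26892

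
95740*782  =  74868680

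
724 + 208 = 932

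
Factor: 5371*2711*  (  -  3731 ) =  - 54326273911= - 7^1*13^1 * 41^2*131^1*2711^1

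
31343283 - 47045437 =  - 15702154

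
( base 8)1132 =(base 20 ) 1a2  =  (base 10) 602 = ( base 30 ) k2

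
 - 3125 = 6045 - 9170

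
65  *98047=6373055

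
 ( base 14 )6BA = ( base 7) 3623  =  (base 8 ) 2474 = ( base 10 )1340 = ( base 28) 1jo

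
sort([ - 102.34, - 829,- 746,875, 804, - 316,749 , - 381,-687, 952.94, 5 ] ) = [ - 829, - 746, - 687, - 381, - 316,-102.34, 5,749,804,875,952.94 ] 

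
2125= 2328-203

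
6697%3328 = 41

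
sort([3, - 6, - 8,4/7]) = [ - 8, - 6,  4/7,3]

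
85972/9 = 85972/9 = 9552.44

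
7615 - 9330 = -1715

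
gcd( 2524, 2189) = 1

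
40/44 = 10/11 = 0.91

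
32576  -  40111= - 7535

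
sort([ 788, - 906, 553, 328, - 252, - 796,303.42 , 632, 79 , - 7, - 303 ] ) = [ - 906, - 796, - 303, - 252, - 7,79,303.42, 328,  553,632, 788]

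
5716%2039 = 1638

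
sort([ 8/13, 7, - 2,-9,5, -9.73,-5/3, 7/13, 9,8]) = [ - 9.73, - 9, - 2, - 5/3,7/13,  8/13,5, 7, 8, 9] 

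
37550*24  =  901200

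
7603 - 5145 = 2458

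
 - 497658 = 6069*( -82 )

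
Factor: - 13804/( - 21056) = 493/752 = 2^( - 4 )*17^1*29^1*47^ ( - 1) 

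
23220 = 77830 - 54610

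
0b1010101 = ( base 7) 151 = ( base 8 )125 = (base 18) 4d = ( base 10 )85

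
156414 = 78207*2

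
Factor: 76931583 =3^1 * 2609^1*9829^1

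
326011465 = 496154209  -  170142744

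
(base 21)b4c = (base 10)4947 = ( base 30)5er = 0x1353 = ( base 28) 68j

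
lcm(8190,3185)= 57330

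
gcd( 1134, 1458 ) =162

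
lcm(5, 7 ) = 35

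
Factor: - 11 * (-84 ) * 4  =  2^4*3^1  *  7^1*11^1 = 3696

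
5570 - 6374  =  -804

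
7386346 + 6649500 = 14035846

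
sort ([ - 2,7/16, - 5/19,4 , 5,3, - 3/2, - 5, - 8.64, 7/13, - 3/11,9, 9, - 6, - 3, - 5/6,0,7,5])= [ - 8.64 ,  -  6,- 5, - 3, - 2, - 3/2, -5/6, - 3/11, - 5/19,0,7/16,7/13,3, 4,5,  5, 7, 9, 9 ] 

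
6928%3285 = 358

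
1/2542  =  1/2542=0.00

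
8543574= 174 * 49101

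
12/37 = 12/37 = 0.32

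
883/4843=883/4843 = 0.18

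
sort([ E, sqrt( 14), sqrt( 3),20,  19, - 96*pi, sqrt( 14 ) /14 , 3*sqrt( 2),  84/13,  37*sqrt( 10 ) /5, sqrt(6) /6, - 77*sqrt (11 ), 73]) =[ - 96* pi, - 77*sqrt( 11), sqrt (14 )/14, sqrt(6 )/6, sqrt( 3), E,sqrt (14 ), 3*sqrt( 2 ), 84/13, 19, 20 , 37 * sqrt( 10)/5, 73]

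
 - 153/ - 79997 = 153/79997  =  0.00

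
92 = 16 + 76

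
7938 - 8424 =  - 486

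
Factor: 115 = 5^1*23^1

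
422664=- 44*( - 9606) 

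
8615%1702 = 105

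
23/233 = 23/233 = 0.10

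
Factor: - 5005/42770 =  - 11/94 = -2^(  -  1 )*11^1*47^( -1)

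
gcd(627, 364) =1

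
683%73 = 26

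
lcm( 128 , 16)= 128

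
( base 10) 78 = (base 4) 1032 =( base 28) 2m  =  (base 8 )116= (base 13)60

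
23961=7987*3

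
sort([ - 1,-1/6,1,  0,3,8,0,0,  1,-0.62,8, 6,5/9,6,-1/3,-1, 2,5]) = [ - 1,-1 , - 0.62,-1/3,-1/6 , 0,0,0,5/9, 1, 1, 2 , 3,5,6, 6,8,8]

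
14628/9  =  1625 + 1/3 = 1625.33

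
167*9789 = 1634763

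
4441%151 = 62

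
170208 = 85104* 2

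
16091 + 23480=39571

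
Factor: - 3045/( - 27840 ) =7/64 = 2^(-6)*7^1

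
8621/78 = 110 + 41/78= 110.53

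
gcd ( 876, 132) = 12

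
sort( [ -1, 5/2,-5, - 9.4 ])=[-9.4, - 5, - 1,5/2]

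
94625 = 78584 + 16041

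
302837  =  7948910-7646073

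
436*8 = 3488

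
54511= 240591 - 186080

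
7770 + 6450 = 14220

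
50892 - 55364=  - 4472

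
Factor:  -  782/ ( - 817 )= 2^1*17^1*19^( - 1)*23^1*43^( - 1 ) 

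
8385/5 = 1677 = 1677.00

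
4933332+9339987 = 14273319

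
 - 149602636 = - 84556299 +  - 65046337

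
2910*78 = 226980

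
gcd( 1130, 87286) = 2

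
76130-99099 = -22969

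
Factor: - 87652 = - 2^2 * 17^1*1289^1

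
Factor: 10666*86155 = 918929230 = 2^1*5^1*5333^1*17231^1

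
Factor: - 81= - 3^4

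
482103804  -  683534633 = -201430829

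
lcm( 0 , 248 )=0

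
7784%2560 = 104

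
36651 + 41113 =77764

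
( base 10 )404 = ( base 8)624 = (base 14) 20c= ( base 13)251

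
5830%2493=844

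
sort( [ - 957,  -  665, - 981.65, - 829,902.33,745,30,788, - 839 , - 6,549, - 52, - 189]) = [ - 981.65, - 957, - 839, - 829, - 665, - 189, - 52, - 6,30,549,745, 788,  902.33 ] 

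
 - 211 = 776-987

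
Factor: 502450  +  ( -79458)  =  422992 =2^4*26437^1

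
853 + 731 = 1584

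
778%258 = 4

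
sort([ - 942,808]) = [-942, 808 ]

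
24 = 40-16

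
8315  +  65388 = 73703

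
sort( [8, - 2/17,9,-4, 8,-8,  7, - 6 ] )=[ - 8 , - 6, - 4, - 2/17, 7, 8,8, 9] 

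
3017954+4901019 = 7918973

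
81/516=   27/172 = 0.16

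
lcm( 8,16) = 16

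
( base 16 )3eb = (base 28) 17n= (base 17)380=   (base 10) 1003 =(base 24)1hj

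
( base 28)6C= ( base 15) C0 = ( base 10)180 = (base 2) 10110100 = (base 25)75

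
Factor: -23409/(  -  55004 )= 2^( - 2)*3^4*17^2*13751^(-1) 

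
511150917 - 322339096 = 188811821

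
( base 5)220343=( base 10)7598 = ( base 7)31103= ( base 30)8D8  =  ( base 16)1DAE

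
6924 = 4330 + 2594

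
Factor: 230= 2^1*5^1 * 23^1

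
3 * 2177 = 6531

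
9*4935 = 44415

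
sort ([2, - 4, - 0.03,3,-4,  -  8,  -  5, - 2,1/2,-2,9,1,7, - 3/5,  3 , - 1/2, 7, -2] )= [  -  8,  -  5, - 4,-4,-2, - 2, -2,-3/5, - 1/2,-0.03,1/2, 1,2 , 3, 3,7, 7, 9 ] 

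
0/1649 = 0 = 0.00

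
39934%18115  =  3704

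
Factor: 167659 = 389^1*431^1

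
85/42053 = 85/42053 = 0.00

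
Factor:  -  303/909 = - 1/3 = -3^( - 1)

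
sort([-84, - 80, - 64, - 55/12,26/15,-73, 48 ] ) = [ - 84,-80, - 73, - 64, - 55/12,26/15, 48 ] 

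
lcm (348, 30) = 1740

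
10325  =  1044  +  9281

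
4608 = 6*768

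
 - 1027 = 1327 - 2354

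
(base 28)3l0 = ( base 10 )2940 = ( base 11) 2233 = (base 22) 61e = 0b101101111100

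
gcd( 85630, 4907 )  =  1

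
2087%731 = 625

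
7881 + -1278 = 6603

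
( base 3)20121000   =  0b1001011000110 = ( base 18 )ef0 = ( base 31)501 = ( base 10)4806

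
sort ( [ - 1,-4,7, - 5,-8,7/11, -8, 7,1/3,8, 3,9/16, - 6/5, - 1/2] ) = [ - 8,  -  8, - 5, - 4, - 6/5, - 1 ,  -  1/2,1/3, 9/16, 7/11,3,7,7, 8] 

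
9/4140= 1/460= 0.00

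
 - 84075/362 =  - 233+271/362 = - 232.25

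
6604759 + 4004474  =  10609233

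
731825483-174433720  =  557391763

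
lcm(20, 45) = 180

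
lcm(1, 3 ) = 3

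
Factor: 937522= 2^1*468761^1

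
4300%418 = 120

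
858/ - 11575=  - 858/11575 = - 0.07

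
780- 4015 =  - 3235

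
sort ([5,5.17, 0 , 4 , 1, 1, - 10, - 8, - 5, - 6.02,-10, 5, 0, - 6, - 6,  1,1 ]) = [ - 10, - 10,  -  8, - 6.02, - 6, - 6, - 5, 0,0,  1,1,  1, 1,4,5,5,5.17 ] 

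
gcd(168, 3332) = 28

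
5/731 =5/731 = 0.01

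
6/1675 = 6/1675 =0.00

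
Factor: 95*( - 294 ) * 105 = -2932650 = - 2^1*3^2* 5^2 * 7^3 *19^1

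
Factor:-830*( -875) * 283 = 205528750 = 2^1*5^4*7^1*83^1*283^1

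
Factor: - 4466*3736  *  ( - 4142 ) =69109170592 = 2^5*7^1*11^1*19^1*29^1*109^1* 467^1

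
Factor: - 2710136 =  - 2^3*11^1*13^1*23^1*103^1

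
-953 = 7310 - 8263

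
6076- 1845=4231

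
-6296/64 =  - 787/8 = -98.38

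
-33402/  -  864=38+95/144=38.66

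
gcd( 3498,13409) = 583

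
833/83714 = 833/83714 = 0.01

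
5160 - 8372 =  - 3212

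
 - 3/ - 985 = 3/985 = 0.00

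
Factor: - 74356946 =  - 2^1*17^1*2186969^1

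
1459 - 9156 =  - 7697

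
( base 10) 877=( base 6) 4021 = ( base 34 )PR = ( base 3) 1012111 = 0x36D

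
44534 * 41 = 1825894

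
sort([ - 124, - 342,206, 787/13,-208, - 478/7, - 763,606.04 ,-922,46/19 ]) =[ - 922,-763,-342, - 208, - 124,  -  478/7,46/19,787/13,206,606.04 ]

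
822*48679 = 40014138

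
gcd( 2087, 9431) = 1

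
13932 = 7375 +6557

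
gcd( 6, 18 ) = 6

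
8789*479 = 4209931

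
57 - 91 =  - 34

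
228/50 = 114/25 = 4.56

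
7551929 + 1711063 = 9262992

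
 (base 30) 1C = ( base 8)52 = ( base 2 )101010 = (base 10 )42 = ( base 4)222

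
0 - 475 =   -  475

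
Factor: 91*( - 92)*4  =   - 33488 = - 2^4*7^1*13^1*23^1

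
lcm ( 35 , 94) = 3290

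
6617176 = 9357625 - 2740449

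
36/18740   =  9/4685 = 0.00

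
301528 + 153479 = 455007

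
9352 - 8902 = 450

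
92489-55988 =36501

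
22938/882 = 3823/147  =  26.01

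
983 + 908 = 1891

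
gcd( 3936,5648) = 16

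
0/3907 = 0 = 0.00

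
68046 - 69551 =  - 1505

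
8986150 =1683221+7302929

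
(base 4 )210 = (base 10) 36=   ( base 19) 1h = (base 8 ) 44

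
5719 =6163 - 444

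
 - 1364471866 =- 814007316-550464550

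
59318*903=53564154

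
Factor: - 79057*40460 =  - 2^2*5^1*7^1 * 11^1*17^2*7187^1 = - 3198646220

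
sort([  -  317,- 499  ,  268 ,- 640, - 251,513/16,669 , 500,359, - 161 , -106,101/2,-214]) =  [  -  640,-499, - 317,  -  251,-214 ,-161,  -  106,513/16,101/2,268, 359,500,669 ]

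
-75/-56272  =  75/56272 = 0.00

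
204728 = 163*1256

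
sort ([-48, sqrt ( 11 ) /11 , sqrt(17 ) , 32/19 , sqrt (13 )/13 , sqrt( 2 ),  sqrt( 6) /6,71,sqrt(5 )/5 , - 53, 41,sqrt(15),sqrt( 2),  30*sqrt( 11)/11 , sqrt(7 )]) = [ - 53, - 48, sqrt(13 )/13, sqrt( 11 )/11 , sqrt(6)/6,sqrt( 5)/5,  sqrt( 2 ),sqrt( 2 ) , 32/19, sqrt( 7), sqrt(15),sqrt(17)  ,  30*sqrt ( 11) /11, 41,  71 ] 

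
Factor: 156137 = 193^1*809^1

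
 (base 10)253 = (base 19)D6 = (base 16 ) fd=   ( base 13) 166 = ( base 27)9A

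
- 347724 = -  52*6687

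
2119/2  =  2119/2 = 1059.50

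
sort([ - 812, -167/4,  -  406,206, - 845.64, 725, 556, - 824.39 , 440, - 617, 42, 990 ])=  [-845.64, - 824.39,-812, - 617,  -  406, - 167/4, 42,206, 440,556, 725,  990 ]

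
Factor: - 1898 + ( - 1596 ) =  - 2^1  *1747^1  =  - 3494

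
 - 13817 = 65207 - 79024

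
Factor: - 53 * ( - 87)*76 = 2^2*3^1*19^1*29^1 *53^1  =  350436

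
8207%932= 751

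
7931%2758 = 2415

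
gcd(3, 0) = 3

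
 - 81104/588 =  - 138 + 10/147 = - 137.93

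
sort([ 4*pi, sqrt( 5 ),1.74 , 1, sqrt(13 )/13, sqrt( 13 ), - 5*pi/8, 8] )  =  [ - 5*pi/8, sqrt(13)/13, 1,1.74, sqrt( 5),  sqrt( 13 ), 8,4*pi ]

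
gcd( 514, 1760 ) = 2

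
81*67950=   5503950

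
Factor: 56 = 2^3 *7^1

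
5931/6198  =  1977/2066 = 0.96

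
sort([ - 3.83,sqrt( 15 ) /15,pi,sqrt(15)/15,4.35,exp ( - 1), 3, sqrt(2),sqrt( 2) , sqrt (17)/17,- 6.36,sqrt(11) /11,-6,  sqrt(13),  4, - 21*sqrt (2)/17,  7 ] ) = [-6.36, - 6 ,-3.83, - 21*sqrt( 2 ) /17,sqrt ( 17) /17, sqrt( 15) /15,sqrt( 15 )/15, sqrt(11)/11, exp(  -  1),sqrt( 2),sqrt(2 ),3,pi, sqrt( 13),4, 4.35,7 ] 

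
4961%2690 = 2271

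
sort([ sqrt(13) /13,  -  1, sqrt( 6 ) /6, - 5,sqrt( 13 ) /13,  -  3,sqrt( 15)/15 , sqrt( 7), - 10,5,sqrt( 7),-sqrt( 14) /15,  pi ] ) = [ - 10, - 5,-3,  -  1,-sqrt ( 14) /15, sqrt( 15)/15, sqrt( 13 )/13, sqrt ( 13) /13,sqrt ( 6) /6, sqrt( 7),sqrt(7), pi, 5 ]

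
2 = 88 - 86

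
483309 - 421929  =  61380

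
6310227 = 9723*649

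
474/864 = 79/144 = 0.55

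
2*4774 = 9548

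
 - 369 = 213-582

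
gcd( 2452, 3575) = 1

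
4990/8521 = 4990/8521 = 0.59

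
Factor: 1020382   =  2^1*11^1*46381^1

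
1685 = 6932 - 5247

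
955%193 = 183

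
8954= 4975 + 3979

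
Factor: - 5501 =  - 5501^1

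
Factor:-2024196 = - 2^2*3^1*37^1*47^1*97^1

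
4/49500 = 1/12375 = 0.00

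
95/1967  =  95/1967=   0.05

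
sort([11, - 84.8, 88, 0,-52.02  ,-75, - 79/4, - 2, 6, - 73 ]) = [ - 84.8, - 75, - 73, - 52.02, - 79/4,-2, 0, 6 , 11,88]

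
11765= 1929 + 9836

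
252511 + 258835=511346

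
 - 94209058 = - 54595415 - 39613643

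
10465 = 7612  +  2853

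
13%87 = 13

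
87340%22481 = 19897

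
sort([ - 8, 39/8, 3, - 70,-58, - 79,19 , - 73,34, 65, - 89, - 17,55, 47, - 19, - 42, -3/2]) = [ - 89, - 79, - 73,-70,-58,-42,-19, - 17,- 8, - 3/2,3, 39/8, 19,34,47,55, 65] 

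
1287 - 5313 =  - 4026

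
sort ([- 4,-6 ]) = [ - 6, - 4 ]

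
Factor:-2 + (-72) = -2^1*37^1 = - 74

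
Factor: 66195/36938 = 2^(-1)*3^2*5^1*11^(- 1)*23^(- 1)*73^ ( - 1) * 1471^1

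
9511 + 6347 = 15858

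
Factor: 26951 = 26951^1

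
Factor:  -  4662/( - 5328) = 7/8= 2^( - 3 ) * 7^1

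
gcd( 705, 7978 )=1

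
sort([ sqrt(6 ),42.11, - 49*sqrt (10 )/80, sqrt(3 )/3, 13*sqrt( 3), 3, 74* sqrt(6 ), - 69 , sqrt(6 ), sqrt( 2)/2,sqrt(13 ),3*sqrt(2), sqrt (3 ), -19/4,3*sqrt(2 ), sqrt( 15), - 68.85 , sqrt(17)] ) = [-69 ,-68.85 ,-19/4 , - 49*sqrt( 10 )/80,  sqrt ( 3)/3,sqrt(2 ) /2 , sqrt( 3) , sqrt(6 ), sqrt(6) , 3 , sqrt(13 ),sqrt( 15 ), sqrt(17), 3*sqrt(2), 3*sqrt(2 ),13 * sqrt(3 ), 42.11, 74*sqrt(6 ) ] 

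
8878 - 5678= 3200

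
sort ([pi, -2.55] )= [ - 2.55, pi ] 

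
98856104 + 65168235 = 164024339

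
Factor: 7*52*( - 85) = -30940 = -2^2*5^1 *7^1 *13^1 *17^1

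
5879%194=59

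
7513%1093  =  955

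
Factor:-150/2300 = -3/46=- 2^( - 1) * 3^1 * 23^( - 1 ) 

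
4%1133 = 4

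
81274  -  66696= 14578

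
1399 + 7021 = 8420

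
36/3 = 12 = 12.00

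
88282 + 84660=172942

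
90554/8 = 45277/4  =  11319.25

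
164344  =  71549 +92795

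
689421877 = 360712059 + 328709818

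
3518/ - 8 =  - 440 + 1/4 = -  439.75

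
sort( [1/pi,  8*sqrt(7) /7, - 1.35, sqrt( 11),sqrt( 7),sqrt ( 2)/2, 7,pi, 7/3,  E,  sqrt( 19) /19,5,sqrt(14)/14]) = [ -1.35,sqrt ( 19)/19, sqrt( 14) /14,1/pi,sqrt ( 2 )/2,7/3,sqrt( 7 ),E, 8*sqrt ( 7) /7,pi,sqrt( 11),5, 7]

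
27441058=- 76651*( - 358)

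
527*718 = 378386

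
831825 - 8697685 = - 7865860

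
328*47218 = 15487504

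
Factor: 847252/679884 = 211813/169971 =3^ ( - 1)*7^1* 53^(- 1 ) *1069^( - 1 ) *30259^1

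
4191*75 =314325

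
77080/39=1976+ 16/39 = 1976.41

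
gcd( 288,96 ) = 96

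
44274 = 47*942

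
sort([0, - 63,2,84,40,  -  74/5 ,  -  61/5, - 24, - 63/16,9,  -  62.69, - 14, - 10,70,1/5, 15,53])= [ - 63, - 62.69,-24,-74/5, - 14,  -  61/5,-10,- 63/16, 0,1/5, 2,9,15,40,53,70,84] 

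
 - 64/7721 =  - 64/7721 = - 0.01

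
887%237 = 176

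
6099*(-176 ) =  - 1073424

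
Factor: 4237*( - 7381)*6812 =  - 213033699164= - 2^2 *11^2*13^1*19^1*61^1*131^1*223^1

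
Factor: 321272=2^3*7^1*5737^1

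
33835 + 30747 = 64582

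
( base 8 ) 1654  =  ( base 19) 2B9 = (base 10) 940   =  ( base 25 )1CF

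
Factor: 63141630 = 2^1 * 3^1 * 5^1*43^1 * 48947^1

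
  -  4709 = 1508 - 6217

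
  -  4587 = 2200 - 6787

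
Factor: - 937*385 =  - 5^1 * 7^1*11^1*937^1=- 360745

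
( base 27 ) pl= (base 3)221210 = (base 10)696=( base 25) 12L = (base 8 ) 1270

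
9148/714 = 12 + 290/357 = 12.81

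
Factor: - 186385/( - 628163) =5^1*173^( - 1 )*3631^(-1)*37277^1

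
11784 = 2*5892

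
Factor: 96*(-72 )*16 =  - 2^12*3^3 = -110592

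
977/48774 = 977/48774 = 0.02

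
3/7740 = 1/2580 = 0.00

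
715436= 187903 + 527533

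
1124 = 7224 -6100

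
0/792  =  0 = 0.00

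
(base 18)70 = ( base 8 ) 176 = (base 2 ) 1111110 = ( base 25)51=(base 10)126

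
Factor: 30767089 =337^1*91297^1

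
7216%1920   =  1456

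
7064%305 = 49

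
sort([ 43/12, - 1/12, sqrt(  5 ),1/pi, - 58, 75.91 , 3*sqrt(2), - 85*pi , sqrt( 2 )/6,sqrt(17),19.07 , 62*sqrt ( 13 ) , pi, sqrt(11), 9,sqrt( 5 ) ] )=[ - 85*pi, - 58, - 1/12,  sqrt ( 2 )/6 , 1/pi, sqrt ( 5),sqrt(5 ),pi, sqrt(11 ), 43/12,sqrt( 17), 3*sqrt(2 ), 9 , 19.07,75.91 , 62*sqrt(13)]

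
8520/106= 80 + 20/53 = 80.38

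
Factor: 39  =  3^1*13^1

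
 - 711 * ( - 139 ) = 98829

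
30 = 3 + 27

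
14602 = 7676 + 6926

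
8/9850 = 4/4925 = 0.00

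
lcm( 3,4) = 12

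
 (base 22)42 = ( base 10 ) 90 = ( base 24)3i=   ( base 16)5a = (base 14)66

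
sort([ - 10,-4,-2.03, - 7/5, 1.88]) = [ - 10, - 4, - 2.03,-7/5,1.88]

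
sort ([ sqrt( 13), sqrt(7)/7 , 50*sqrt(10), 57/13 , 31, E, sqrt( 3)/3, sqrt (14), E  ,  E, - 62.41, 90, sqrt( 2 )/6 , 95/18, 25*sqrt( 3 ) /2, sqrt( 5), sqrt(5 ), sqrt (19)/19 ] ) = [ - 62.41,  sqrt(19 ) /19, sqrt(2)/6, sqrt( 7 ) /7, sqrt( 3) /3,  sqrt( 5), sqrt ( 5),E, E, E , sqrt( 13 ), sqrt(14), 57/13, 95/18,  25*sqrt( 3)/2,31, 90, 50*sqrt(10)]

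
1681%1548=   133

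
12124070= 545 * 22246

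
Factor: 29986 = 2^1*11^1*29^1*47^1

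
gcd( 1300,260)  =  260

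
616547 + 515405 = 1131952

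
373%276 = 97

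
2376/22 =108 = 108.00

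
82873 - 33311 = 49562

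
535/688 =535/688 =0.78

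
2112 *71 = 149952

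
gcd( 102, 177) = 3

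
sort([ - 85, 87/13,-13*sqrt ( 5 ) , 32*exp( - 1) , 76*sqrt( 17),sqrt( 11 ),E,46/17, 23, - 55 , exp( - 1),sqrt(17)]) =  [ - 85, - 55,  -  13*sqrt( 5), exp( - 1) , 46/17, E, sqrt(11 ),  sqrt(17 ), 87/13, 32*exp(-1),  23, 76*sqrt(17) ]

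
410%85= 70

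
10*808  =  8080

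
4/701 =4/701 =0.01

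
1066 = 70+996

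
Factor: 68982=2^1 *3^1 * 11497^1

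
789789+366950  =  1156739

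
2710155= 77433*35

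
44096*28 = 1234688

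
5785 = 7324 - 1539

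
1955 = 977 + 978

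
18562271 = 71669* 259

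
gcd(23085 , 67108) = 19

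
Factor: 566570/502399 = 2^1*5^1*53^1 * 83^( - 1 )*1069^1*6053^ ( - 1) 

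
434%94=58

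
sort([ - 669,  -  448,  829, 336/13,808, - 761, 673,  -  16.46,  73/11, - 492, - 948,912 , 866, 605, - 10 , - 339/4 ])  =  [ - 948, - 761, - 669,-492 , -448,-339/4,-16.46, - 10, 73/11, 336/13,  605, 673,808 , 829,866, 912]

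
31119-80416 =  - 49297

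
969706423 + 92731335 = 1062437758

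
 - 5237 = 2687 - 7924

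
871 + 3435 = 4306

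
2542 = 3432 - 890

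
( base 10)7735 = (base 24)DA7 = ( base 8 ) 17067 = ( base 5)221420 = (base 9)11544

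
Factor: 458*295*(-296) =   -  39992560= -2^4 * 5^1*37^1*59^1*229^1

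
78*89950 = 7016100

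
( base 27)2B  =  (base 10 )65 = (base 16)41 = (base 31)23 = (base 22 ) 2L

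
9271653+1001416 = 10273069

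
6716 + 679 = 7395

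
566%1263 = 566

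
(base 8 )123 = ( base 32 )2J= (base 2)1010011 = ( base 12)6B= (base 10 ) 83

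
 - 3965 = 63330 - 67295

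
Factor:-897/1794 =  - 2^( - 1) = - 1/2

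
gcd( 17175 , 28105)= 5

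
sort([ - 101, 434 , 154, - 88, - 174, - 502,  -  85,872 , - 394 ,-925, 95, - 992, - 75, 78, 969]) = [ - 992,-925,-502, - 394,-174,  -  101, - 88, - 85, - 75,78, 95, 154,434,872,969 ]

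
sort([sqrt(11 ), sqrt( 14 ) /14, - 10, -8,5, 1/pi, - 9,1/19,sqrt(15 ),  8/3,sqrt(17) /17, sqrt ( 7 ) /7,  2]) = [ - 10, - 9 , - 8,  1/19, sqrt(17)/17,sqrt ( 14)/14, 1/pi,sqrt( 7 ) /7,2, 8/3,sqrt(11), sqrt( 15), 5]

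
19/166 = 19/166 = 0.11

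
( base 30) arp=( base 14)3827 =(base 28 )CF7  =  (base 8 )23153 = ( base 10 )9835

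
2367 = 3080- 713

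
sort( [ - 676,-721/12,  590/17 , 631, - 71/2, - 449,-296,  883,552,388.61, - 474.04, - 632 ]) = [ - 676,  -  632 , - 474.04, - 449, - 296, - 721/12, - 71/2, 590/17,388.61,552, 631,883 ] 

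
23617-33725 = -10108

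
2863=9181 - 6318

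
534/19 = 28 + 2/19 = 28.11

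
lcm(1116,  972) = 30132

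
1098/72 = 61/4 = 15.25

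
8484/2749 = 8484/2749 = 3.09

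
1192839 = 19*62781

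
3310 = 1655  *2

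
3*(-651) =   -  1953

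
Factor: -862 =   -  2^1*431^1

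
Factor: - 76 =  - 2^2*19^1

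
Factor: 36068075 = 5^2 * 1442723^1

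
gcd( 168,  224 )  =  56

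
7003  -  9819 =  - 2816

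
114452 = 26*4402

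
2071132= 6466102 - 4394970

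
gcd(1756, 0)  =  1756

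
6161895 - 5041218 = 1120677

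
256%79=19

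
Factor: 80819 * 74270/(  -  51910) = - 600242713/5191 = -  7^1*29^ ( - 1)*179^ ( - 1)*1061^1*80819^1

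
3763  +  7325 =11088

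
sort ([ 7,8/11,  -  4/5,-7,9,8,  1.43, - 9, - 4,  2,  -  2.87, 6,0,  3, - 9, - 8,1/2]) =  [ - 9, - 9 ,-8, - 7, - 4,- 2.87,  -  4/5, 0, 1/2,8/11,1.43,2,3 , 6 , 7,8 , 9]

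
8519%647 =108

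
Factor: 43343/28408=2^( - 3 )*53^(- 1) * 67^( - 1 ) * 89^1 *487^1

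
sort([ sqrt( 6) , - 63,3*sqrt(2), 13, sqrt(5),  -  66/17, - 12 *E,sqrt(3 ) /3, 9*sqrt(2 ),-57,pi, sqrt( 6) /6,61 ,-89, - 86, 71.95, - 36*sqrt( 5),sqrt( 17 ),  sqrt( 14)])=[ - 89, - 86,-36*sqrt( 5), - 63,-57, -12*E,-66/17,sqrt(6) /6,sqrt(3)/3,sqrt(5 ) , sqrt( 6 ) , pi, sqrt(14),sqrt(17), 3*sqrt(2 ),  9*sqrt(2), 13,61,  71.95 ]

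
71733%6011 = 5612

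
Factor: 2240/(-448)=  -5^1= - 5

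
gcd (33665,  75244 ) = 1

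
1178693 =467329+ 711364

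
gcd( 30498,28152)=2346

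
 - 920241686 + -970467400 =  - 1890709086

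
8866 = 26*341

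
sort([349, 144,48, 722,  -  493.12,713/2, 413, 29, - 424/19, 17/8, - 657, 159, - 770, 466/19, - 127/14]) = [ - 770, - 657, - 493.12, - 424/19,-127/14,17/8 , 466/19,29,  48,144,159,349, 713/2, 413, 722]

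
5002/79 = 5002/79 = 63.32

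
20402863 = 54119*377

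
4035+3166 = 7201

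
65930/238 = 32965/119= 277.02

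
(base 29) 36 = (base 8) 135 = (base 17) 58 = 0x5D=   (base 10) 93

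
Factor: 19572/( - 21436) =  - 3^1*  7^1*23^ ( - 1)=- 21/23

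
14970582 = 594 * 25203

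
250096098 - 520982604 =- 270886506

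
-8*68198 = -545584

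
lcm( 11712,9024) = 550464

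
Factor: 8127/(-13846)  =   - 27/46 = - 2^ (  -  1)*3^3* 23^ (-1)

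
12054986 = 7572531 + 4482455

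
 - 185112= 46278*(  -  4)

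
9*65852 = 592668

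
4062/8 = 2031/4  =  507.75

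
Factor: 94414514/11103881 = 2^1*59^1*97^( - 1)*114473^( - 1 )*800123^1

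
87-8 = 79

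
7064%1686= 320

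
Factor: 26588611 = 7^1*  3798373^1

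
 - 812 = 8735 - 9547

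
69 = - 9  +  78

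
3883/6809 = 353/619=0.57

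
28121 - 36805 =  - 8684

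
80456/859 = 80456/859=93.66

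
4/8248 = 1/2062 = 0.00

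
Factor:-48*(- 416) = 19968 = 2^9 * 3^1 * 13^1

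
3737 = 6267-2530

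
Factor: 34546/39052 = 23/26 =2^ (  -  1)* 13^( - 1)*23^1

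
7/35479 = 7/35479  =  0.00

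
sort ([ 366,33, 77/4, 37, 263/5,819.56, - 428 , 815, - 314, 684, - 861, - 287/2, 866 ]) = [ -861 , - 428, - 314, - 287/2,77/4,33,  37,  263/5,366, 684, 815, 819.56,866] 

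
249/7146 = 83/2382 =0.03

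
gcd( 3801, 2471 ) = 7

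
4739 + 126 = 4865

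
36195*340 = 12306300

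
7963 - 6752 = 1211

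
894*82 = 73308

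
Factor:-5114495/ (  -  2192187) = 3^( - 1 )*5^1*163^( - 1 )*4483^( - 1 ) * 1022899^1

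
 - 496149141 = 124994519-621143660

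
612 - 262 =350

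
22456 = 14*1604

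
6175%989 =241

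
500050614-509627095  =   - 9576481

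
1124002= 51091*22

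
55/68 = 55/68 = 0.81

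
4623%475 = 348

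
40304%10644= 8372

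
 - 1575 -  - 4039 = 2464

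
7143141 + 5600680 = 12743821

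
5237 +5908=11145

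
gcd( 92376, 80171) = 1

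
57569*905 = 52099945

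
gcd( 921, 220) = 1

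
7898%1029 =695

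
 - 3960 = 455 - 4415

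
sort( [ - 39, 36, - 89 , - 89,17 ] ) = [ - 89  , - 89,- 39, 17, 36 ] 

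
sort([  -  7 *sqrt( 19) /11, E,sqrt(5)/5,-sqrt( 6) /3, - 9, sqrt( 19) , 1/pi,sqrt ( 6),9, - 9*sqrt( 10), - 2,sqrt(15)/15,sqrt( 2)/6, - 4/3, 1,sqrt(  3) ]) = [ - 9*sqrt(10), - 9, - 7*sqrt(19)/11, - 2, - 4/3, - sqrt(6)/3,sqrt(2 ) /6, sqrt( 15)/15,  1/pi,sqrt(5)/5 , 1, sqrt( 3 ),sqrt ( 6),E,sqrt( 19), 9 ] 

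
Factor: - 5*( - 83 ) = 5^1  *  83^1 = 415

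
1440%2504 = 1440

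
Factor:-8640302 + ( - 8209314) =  - 2^4*7^1 * 23^1 * 31^1*211^1 = -16849616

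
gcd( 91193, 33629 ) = 1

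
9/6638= 9/6638 = 0.00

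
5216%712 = 232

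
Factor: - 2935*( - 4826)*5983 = 2^1*5^1*19^1*31^1*127^1*193^1*587^1 = 84745066730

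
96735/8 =12091 + 7/8 = 12091.88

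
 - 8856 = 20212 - 29068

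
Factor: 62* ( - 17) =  - 2^1 * 17^1*31^1 = - 1054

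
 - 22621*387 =-8754327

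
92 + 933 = 1025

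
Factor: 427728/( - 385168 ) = - 201/181  =  - 3^1*67^1* 181^( - 1)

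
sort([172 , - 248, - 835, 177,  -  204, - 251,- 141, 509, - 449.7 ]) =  [ - 835 , - 449.7, - 251, -248,- 204, - 141, 172, 177,509]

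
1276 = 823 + 453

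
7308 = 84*87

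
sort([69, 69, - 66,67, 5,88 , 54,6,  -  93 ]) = [-93,-66,  5,  6,54, 67,69, 69 , 88] 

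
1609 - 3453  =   - 1844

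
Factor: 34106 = 2^1*17053^1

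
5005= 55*91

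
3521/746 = 3521/746 =4.72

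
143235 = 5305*27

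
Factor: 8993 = 17^1 * 23^2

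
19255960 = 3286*5860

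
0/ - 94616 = 0/1=-0.00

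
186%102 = 84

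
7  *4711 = 32977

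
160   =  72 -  - 88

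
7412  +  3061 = 10473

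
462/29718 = 77/4953 = 0.02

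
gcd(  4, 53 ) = 1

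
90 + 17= 107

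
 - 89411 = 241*( - 371)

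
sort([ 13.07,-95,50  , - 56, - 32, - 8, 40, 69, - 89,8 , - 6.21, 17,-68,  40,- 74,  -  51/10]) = [ - 95, - 89,-74, - 68, - 56, - 32, - 8, - 6.21, - 51/10, 8,13.07,17,40, 40, 50,  69]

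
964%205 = 144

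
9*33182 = 298638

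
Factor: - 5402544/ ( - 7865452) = 192948/280909 = 2^2*3^1* 7^1*2297^1 * 280909^( - 1)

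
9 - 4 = 5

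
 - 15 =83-98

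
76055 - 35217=40838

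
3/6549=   1/2183 = 0.00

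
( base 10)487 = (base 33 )EP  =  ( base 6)2131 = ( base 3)200001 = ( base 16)1e7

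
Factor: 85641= 3^1 * 28547^1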